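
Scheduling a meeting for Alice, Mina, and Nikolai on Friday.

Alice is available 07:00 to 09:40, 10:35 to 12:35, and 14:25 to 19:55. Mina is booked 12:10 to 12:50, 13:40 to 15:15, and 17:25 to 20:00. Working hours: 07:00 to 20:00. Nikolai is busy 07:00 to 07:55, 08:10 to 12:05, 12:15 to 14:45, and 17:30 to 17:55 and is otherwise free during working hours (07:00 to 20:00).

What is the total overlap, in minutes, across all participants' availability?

Mina free within 07:00–20:00: 07:00–12:10, 12:50–13:40, 15:15–17:25.
Nikolai free within 07:00–20:00: 07:55–08:10, 12:05–12:15, 14:45–17:30, 17:55–20:00.
Alice ∩ Mina: 07:00–09:40, 10:35–12:10, 15:15–17:25.
Alice ∩ Mina ∩ Nikolai: 07:55–08:10, 12:05–12:10, 15:15–17:25.
Total common minutes: 15 + 5 + 130 = 150.

150 minutes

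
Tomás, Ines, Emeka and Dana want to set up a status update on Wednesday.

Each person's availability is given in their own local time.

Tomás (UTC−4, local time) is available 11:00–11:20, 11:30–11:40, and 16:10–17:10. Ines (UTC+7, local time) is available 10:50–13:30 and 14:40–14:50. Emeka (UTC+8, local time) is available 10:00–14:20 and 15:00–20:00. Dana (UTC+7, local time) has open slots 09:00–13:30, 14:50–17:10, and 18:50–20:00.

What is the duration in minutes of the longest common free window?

0 minutes

Tomás → UTC: 15:00–15:20, 15:30–15:40, 20:10–21:10.
Ines → UTC: 03:50–06:30, 07:40–07:50.
Emeka → UTC: 02:00–06:20, 07:00–12:00.
Dana → UTC: 02:00–06:30, 07:50–10:10, 11:50–13:00.
Tomás ∩ Ines: (none).
Tomás ∩ Ines ∩ Emeka: (none).
Tomás ∩ Ines ∩ Emeka ∩ Dana: (none).
No common window.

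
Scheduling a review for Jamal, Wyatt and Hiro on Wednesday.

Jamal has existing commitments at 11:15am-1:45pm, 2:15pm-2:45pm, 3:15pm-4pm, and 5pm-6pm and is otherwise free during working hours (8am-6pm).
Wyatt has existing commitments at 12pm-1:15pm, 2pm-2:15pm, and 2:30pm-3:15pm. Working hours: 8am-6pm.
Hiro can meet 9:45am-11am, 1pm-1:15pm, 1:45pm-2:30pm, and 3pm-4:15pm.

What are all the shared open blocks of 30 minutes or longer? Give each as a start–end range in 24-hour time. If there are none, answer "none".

09:45–11:00

Jamal free within 08:00–18:00: 08:00–11:15, 13:45–14:15, 14:45–15:15, 16:00–17:00.
Wyatt free within 08:00–18:00: 08:00–12:00, 13:15–14:00, 14:15–14:30, 15:15–18:00.
Jamal ∩ Wyatt: 08:00–11:15, 13:45–14:00, 16:00–17:00.
Jamal ∩ Wyatt ∩ Hiro: 09:45–11:00, 13:45–14:00, 16:00–16:15.
Windows ≥ 30 min: 09:45–11:00.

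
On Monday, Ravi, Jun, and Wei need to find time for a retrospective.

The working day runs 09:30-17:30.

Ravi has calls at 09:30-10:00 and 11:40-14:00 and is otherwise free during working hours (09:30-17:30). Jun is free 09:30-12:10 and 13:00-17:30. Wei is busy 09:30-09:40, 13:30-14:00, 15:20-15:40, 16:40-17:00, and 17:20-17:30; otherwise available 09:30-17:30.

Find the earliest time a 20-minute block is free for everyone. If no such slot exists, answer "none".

Ravi free within 09:30–17:30: 10:00–11:40, 14:00–17:30.
Wei free within 09:30–17:30: 09:40–13:30, 14:00–15:20, 15:40–16:40, 17:00–17:20.
Ravi ∩ Jun: 10:00–11:40, 14:00–17:30.
Ravi ∩ Jun ∩ Wei: 10:00–11:40, 14:00–15:20, 15:40–16:40, 17:00–17:20.
Windows ≥ 20 min: 10:00–11:40, 14:00–15:20, 15:40–16:40, 17:00–17:20.
Earliest such window starts at 10:00.

10:00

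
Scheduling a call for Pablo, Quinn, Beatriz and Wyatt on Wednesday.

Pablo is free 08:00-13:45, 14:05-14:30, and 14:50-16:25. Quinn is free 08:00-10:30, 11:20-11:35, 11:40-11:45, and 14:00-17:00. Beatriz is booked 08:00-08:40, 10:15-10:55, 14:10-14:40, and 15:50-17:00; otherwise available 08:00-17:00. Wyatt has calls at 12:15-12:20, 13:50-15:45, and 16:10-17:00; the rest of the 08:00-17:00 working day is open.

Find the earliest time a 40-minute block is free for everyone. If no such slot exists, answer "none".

08:40

Beatriz free within 08:00–17:00: 08:40–10:15, 10:55–14:10, 14:40–15:50.
Wyatt free within 08:00–17:00: 08:00–12:15, 12:20–13:50, 15:45–16:10.
Pablo ∩ Quinn: 08:00–10:30, 11:20–11:35, 11:40–11:45, 14:05–14:30, 14:50–16:25.
Pablo ∩ Quinn ∩ Beatriz: 08:40–10:15, 11:20–11:35, 11:40–11:45, 14:05–14:10, 14:50–15:50.
Pablo ∩ Quinn ∩ Beatriz ∩ Wyatt: 08:40–10:15, 11:20–11:35, 11:40–11:45, 15:45–15:50.
Windows ≥ 40 min: 08:40–10:15.
Earliest such window starts at 08:40.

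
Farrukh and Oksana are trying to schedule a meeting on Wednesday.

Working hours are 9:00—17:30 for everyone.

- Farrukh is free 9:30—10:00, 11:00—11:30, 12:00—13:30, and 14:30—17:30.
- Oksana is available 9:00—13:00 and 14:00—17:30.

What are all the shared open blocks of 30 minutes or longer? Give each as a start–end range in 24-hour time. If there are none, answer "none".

09:30–10:00, 11:00–11:30, 12:00–13:00, 14:30–17:30

Farrukh ∩ Oksana: 09:30–10:00, 11:00–11:30, 12:00–13:00, 14:30–17:30.
Windows ≥ 30 min: 09:30–10:00, 11:00–11:30, 12:00–13:00, 14:30–17:30.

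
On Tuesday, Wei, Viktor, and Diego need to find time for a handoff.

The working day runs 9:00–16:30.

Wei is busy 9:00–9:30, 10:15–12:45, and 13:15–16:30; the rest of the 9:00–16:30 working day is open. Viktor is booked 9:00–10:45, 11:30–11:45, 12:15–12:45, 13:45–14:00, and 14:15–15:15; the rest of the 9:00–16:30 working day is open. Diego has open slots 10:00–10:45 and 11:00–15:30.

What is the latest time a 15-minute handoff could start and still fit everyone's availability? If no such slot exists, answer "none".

13:00

Wei free within 09:00–16:30: 09:30–10:15, 12:45–13:15.
Viktor free within 09:00–16:30: 10:45–11:30, 11:45–12:15, 12:45–13:45, 14:00–14:15, 15:15–16:30.
Wei ∩ Viktor: 12:45–13:15.
Wei ∩ Viktor ∩ Diego: 12:45–13:15.
Windows ≥ 15 min: 12:45–13:15.
Latest start in the last window 12:45–13:15 is 13:15 − 15 min = 13:00.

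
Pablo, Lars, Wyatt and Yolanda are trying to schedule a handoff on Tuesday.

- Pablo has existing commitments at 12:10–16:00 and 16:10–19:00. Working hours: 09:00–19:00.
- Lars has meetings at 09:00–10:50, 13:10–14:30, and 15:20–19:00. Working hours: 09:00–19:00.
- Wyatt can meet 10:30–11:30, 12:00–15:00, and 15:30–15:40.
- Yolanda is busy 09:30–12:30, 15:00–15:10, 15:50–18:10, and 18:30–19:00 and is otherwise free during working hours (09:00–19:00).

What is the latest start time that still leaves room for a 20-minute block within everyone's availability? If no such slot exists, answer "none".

none

Pablo free within 09:00–19:00: 09:00–12:10, 16:00–16:10.
Lars free within 09:00–19:00: 10:50–13:10, 14:30–15:20.
Yolanda free within 09:00–19:00: 09:00–09:30, 12:30–15:00, 15:10–15:50, 18:10–18:30.
Pablo ∩ Lars: 10:50–12:10.
Pablo ∩ Lars ∩ Wyatt: 10:50–11:30, 12:00–12:10.
Pablo ∩ Lars ∩ Wyatt ∩ Yolanda: (none).
Windows ≥ 20 min: (none).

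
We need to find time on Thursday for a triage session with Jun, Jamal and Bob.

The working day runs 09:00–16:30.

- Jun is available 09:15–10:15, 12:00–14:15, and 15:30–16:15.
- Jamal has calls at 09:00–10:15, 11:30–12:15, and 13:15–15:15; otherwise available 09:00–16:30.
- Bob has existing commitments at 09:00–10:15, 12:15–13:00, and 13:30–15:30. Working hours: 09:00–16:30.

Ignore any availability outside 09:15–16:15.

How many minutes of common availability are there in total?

60 minutes

Jamal free within 09:00–16:30: 10:15–11:30, 12:15–13:15, 15:15–16:30.
Bob free within 09:00–16:30: 10:15–12:15, 13:00–13:30, 15:30–16:30.
Jun ∩ Jamal: 12:15–13:15, 15:30–16:15.
Jun ∩ Jamal ∩ Bob: 13:00–13:15, 15:30–16:15.
Restricted to 09:15–16:15: 13:00–13:15, 15:30–16:15.
Total common minutes: 15 + 45 = 60.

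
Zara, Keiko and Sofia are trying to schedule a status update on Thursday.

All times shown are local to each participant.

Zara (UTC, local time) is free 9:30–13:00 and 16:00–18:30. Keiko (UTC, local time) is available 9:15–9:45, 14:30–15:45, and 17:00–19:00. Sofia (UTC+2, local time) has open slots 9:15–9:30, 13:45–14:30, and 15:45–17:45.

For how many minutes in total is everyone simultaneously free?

Zara → UTC: 09:30–13:00, 16:00–18:30.
Keiko → UTC: 09:15–09:45, 14:30–15:45, 17:00–19:00.
Sofia → UTC: 07:15–07:30, 11:45–12:30, 13:45–15:45.
Zara ∩ Keiko: 09:30–09:45, 17:00–18:30.
Zara ∩ Keiko ∩ Sofia: (none).
Total common minutes: 0.

0 minutes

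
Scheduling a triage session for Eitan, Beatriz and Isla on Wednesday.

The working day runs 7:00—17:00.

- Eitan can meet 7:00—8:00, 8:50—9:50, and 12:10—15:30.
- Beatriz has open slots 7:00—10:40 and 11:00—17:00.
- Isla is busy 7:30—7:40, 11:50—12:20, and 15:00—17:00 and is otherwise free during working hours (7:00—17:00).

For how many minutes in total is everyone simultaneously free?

270 minutes

Isla free within 07:00–17:00: 07:00–07:30, 07:40–11:50, 12:20–15:00.
Eitan ∩ Beatriz: 07:00–08:00, 08:50–09:50, 12:10–15:30.
Eitan ∩ Beatriz ∩ Isla: 07:00–07:30, 07:40–08:00, 08:50–09:50, 12:20–15:00.
Total common minutes: 30 + 20 + 60 + 160 = 270.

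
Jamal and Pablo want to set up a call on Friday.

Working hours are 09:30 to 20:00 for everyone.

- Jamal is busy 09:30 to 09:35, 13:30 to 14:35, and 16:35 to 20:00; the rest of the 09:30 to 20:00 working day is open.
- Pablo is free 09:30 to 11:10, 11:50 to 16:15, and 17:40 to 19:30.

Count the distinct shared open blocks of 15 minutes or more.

Jamal free within 09:30–20:00: 09:35–13:30, 14:35–16:35.
Jamal ∩ Pablo: 09:35–11:10, 11:50–13:30, 14:35–16:15.
Windows ≥ 15 min: 09:35–11:10, 11:50–13:30, 14:35–16:15.
That's 3 windows.

3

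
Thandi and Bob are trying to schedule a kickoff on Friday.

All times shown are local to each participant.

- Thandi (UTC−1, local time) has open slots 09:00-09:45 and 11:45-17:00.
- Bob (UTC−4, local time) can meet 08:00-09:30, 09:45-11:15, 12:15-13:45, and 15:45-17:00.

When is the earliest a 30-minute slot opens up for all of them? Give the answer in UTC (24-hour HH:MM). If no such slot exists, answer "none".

Thandi → UTC: 10:00–10:45, 12:45–18:00.
Bob → UTC: 12:00–13:30, 13:45–15:15, 16:15–17:45, 19:45–21:00.
Thandi ∩ Bob: 12:45–13:30, 13:45–15:15, 16:15–17:45.
Windows ≥ 30 min: 12:45–13:30, 13:45–15:15, 16:15–17:45.
Earliest such window starts at 12:45.

12:45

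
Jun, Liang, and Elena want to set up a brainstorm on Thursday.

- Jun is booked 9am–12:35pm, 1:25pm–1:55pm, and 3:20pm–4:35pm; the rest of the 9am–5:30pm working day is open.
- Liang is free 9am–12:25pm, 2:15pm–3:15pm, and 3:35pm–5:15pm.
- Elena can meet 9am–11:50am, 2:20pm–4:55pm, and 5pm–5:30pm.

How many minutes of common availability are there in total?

90 minutes

Jun free within 09:00–17:30: 12:35–13:25, 13:55–15:20, 16:35–17:30.
Jun ∩ Liang: 14:15–15:15, 16:35–17:15.
Jun ∩ Liang ∩ Elena: 14:20–15:15, 16:35–16:55, 17:00–17:15.
Total common minutes: 55 + 20 + 15 = 90.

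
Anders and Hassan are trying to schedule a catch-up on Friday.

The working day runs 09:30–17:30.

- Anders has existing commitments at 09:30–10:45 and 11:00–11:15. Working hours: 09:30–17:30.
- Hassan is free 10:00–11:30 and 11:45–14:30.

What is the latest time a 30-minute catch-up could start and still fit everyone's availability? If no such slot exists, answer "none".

Anders free within 09:30–17:30: 10:45–11:00, 11:15–17:30.
Anders ∩ Hassan: 10:45–11:00, 11:15–11:30, 11:45–14:30.
Windows ≥ 30 min: 11:45–14:30.
Latest start in the last window 11:45–14:30 is 14:30 − 30 min = 14:00.

14:00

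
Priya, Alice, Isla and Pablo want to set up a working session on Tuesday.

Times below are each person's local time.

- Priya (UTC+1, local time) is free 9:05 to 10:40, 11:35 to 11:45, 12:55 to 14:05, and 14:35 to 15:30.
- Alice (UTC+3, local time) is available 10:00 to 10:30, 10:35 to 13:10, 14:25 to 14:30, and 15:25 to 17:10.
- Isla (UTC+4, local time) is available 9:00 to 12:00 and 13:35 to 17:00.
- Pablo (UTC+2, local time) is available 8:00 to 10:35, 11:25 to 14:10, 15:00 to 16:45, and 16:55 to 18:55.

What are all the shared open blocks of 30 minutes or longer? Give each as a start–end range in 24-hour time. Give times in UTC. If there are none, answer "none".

Priya → UTC: 08:05–09:40, 10:35–10:45, 11:55–13:05, 13:35–14:30.
Alice → UTC: 07:00–07:30, 07:35–10:10, 11:25–11:30, 12:25–14:10.
Isla → UTC: 05:00–08:00, 09:35–13:00.
Pablo → UTC: 06:00–08:35, 09:25–12:10, 13:00–14:45, 14:55–16:55.
Priya ∩ Alice: 08:05–09:40, 12:25–13:05, 13:35–14:10.
Priya ∩ Alice ∩ Isla: 09:35–09:40, 12:25–13:00.
Priya ∩ Alice ∩ Isla ∩ Pablo: 09:35–09:40.
Windows ≥ 30 min: (none).

none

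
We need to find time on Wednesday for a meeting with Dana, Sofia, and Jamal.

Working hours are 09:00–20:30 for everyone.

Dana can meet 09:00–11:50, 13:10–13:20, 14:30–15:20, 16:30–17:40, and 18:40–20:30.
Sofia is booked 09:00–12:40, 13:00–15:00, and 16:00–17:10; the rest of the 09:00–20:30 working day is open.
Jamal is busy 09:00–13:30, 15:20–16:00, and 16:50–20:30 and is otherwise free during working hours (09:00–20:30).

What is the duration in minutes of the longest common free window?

Sofia free within 09:00–20:30: 12:40–13:00, 15:00–16:00, 17:10–20:30.
Jamal free within 09:00–20:30: 13:30–15:20, 16:00–16:50.
Dana ∩ Sofia: 15:00–15:20, 17:10–17:40, 18:40–20:30.
Dana ∩ Sofia ∩ Jamal: 15:00–15:20.
Single common window of 20 minutes.

20 minutes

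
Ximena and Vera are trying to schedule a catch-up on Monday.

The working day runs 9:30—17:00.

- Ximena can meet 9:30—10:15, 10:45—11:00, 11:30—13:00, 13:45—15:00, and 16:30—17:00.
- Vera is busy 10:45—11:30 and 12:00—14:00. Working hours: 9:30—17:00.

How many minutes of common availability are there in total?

Vera free within 09:30–17:00: 09:30–10:45, 11:30–12:00, 14:00–17:00.
Ximena ∩ Vera: 09:30–10:15, 11:30–12:00, 14:00–15:00, 16:30–17:00.
Total common minutes: 45 + 30 + 60 + 30 = 165.

165 minutes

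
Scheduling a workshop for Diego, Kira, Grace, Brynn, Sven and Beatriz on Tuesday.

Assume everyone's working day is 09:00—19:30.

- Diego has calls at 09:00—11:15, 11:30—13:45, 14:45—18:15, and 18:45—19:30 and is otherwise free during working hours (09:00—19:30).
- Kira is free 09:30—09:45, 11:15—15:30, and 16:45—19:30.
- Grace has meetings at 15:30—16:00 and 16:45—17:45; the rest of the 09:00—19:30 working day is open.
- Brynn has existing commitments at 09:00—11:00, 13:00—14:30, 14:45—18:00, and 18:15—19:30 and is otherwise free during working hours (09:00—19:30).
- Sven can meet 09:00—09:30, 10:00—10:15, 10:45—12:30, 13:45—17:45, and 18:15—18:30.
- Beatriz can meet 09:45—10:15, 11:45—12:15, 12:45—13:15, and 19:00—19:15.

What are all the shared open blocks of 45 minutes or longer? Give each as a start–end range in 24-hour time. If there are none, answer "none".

Diego free within 09:00–19:30: 11:15–11:30, 13:45–14:45, 18:15–18:45.
Grace free within 09:00–19:30: 09:00–15:30, 16:00–16:45, 17:45–19:30.
Brynn free within 09:00–19:30: 11:00–13:00, 14:30–14:45, 18:00–18:15.
Diego ∩ Kira: 11:15–11:30, 13:45–14:45, 18:15–18:45.
Diego ∩ Kira ∩ Grace: 11:15–11:30, 13:45–14:45, 18:15–18:45.
Diego ∩ Kira ∩ Grace ∩ Brynn: 11:15–11:30, 14:30–14:45.
Diego ∩ Kira ∩ Grace ∩ Brynn ∩ Sven: 11:15–11:30, 14:30–14:45.
Diego ∩ Kira ∩ Grace ∩ Brynn ∩ Sven ∩ Beatriz: (none).
Windows ≥ 45 min: (none).

none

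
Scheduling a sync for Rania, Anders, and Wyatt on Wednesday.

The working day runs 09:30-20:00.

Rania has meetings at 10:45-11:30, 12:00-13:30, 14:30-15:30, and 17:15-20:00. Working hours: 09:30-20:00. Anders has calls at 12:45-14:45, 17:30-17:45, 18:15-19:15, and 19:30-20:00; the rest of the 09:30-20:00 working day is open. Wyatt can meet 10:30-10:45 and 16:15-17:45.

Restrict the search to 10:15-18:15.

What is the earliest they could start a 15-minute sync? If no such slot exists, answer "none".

Rania free within 09:30–20:00: 09:30–10:45, 11:30–12:00, 13:30–14:30, 15:30–17:15.
Anders free within 09:30–20:00: 09:30–12:45, 14:45–17:30, 17:45–18:15, 19:15–19:30.
Rania ∩ Anders: 09:30–10:45, 11:30–12:00, 15:30–17:15.
Rania ∩ Anders ∩ Wyatt: 10:30–10:45, 16:15–17:15.
Restricted to 10:15–18:15: 10:30–10:45, 16:15–17:15.
Windows ≥ 15 min: 10:30–10:45, 16:15–17:15.
Earliest such window starts at 10:30.

10:30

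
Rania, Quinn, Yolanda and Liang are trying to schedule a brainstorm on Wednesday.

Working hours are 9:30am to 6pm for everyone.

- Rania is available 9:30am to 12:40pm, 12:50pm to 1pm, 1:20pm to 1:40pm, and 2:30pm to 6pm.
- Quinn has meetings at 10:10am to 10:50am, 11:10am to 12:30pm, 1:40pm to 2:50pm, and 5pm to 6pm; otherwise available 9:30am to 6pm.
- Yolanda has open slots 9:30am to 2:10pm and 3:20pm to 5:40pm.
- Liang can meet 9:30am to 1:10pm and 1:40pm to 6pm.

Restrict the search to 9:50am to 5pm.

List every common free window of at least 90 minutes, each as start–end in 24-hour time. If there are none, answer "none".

15:20–17:00

Quinn free within 09:30–18:00: 09:30–10:10, 10:50–11:10, 12:30–13:40, 14:50–17:00.
Rania ∩ Quinn: 09:30–10:10, 10:50–11:10, 12:30–12:40, 12:50–13:00, 13:20–13:40, 14:50–17:00.
Rania ∩ Quinn ∩ Yolanda: 09:30–10:10, 10:50–11:10, 12:30–12:40, 12:50–13:00, 13:20–13:40, 15:20–17:00.
Rania ∩ Quinn ∩ Yolanda ∩ Liang: 09:30–10:10, 10:50–11:10, 12:30–12:40, 12:50–13:00, 15:20–17:00.
Restricted to 09:50–17:00: 09:50–10:10, 10:50–11:10, 12:30–12:40, 12:50–13:00, 15:20–17:00.
Windows ≥ 90 min: 15:20–17:00.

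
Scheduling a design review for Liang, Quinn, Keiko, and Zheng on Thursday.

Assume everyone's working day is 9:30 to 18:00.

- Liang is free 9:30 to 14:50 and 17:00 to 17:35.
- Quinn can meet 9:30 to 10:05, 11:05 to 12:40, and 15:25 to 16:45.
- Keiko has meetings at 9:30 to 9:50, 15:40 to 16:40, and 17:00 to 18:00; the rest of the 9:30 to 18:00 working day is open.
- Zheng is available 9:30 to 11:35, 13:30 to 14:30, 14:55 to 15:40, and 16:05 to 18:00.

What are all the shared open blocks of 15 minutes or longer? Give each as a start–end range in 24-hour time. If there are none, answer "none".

09:50–10:05, 11:05–11:35

Keiko free within 09:30–18:00: 09:50–15:40, 16:40–17:00.
Liang ∩ Quinn: 09:30–10:05, 11:05–12:40.
Liang ∩ Quinn ∩ Keiko: 09:50–10:05, 11:05–12:40.
Liang ∩ Quinn ∩ Keiko ∩ Zheng: 09:50–10:05, 11:05–11:35.
Windows ≥ 15 min: 09:50–10:05, 11:05–11:35.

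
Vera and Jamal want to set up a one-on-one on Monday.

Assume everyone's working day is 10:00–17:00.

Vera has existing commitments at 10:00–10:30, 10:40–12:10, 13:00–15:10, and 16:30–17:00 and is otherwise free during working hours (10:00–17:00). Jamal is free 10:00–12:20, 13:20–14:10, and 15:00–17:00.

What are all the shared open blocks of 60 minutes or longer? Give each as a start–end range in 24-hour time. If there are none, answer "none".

Vera free within 10:00–17:00: 10:30–10:40, 12:10–13:00, 15:10–16:30.
Vera ∩ Jamal: 10:30–10:40, 12:10–12:20, 15:10–16:30.
Windows ≥ 60 min: 15:10–16:30.

15:10–16:30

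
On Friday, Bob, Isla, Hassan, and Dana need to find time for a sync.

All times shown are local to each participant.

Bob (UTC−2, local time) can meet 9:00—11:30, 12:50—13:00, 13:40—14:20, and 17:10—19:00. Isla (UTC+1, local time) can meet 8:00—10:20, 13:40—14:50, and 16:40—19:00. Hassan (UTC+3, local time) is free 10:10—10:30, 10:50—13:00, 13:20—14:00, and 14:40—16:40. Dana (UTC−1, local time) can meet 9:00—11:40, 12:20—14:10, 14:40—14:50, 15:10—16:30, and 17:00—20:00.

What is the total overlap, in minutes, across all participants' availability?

10 minutes

Bob → UTC: 11:00–13:30, 14:50–15:00, 15:40–16:20, 19:10–21:00.
Isla → UTC: 07:00–09:20, 12:40–13:50, 15:40–18:00.
Hassan → UTC: 07:10–07:30, 07:50–10:00, 10:20–11:00, 11:40–13:40.
Dana → UTC: 10:00–12:40, 13:20–15:10, 15:40–15:50, 16:10–17:30, 18:00–21:00.
Bob ∩ Isla: 12:40–13:30, 15:40–16:20.
Bob ∩ Isla ∩ Hassan: 12:40–13:30.
Bob ∩ Isla ∩ Hassan ∩ Dana: 13:20–13:30.
Total common minutes: 10.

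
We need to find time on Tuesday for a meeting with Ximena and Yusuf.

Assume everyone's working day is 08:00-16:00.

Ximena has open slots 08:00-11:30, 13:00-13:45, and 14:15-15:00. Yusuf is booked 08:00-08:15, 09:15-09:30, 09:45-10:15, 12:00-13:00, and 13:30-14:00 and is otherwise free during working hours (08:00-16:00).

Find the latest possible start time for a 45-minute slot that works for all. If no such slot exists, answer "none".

Yusuf free within 08:00–16:00: 08:15–09:15, 09:30–09:45, 10:15–12:00, 13:00–13:30, 14:00–16:00.
Ximena ∩ Yusuf: 08:15–09:15, 09:30–09:45, 10:15–11:30, 13:00–13:30, 14:15–15:00.
Windows ≥ 45 min: 08:15–09:15, 10:15–11:30, 14:15–15:00.
Latest start in the last window 14:15–15:00 is 15:00 − 45 min = 14:15.

14:15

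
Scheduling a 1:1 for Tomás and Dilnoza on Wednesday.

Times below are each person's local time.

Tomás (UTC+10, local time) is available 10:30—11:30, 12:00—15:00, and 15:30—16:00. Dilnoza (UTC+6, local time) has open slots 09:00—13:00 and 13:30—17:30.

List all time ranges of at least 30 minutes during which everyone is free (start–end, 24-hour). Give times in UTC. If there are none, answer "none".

03:00–05:00, 05:30–06:00

Tomás → UTC: 00:30–01:30, 02:00–05:00, 05:30–06:00.
Dilnoza → UTC: 03:00–07:00, 07:30–11:30.
Tomás ∩ Dilnoza: 03:00–05:00, 05:30–06:00.
Windows ≥ 30 min: 03:00–05:00, 05:30–06:00.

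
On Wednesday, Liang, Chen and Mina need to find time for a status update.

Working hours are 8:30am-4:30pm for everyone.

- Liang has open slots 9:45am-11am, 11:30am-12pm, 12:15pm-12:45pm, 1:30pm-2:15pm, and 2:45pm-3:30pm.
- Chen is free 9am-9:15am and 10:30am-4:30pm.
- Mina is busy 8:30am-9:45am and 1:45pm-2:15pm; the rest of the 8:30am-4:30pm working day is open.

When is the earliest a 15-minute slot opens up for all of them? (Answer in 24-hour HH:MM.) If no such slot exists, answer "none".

10:30

Mina free within 08:30–16:30: 09:45–13:45, 14:15–16:30.
Liang ∩ Chen: 10:30–11:00, 11:30–12:00, 12:15–12:45, 13:30–14:15, 14:45–15:30.
Liang ∩ Chen ∩ Mina: 10:30–11:00, 11:30–12:00, 12:15–12:45, 13:30–13:45, 14:45–15:30.
Windows ≥ 15 min: 10:30–11:00, 11:30–12:00, 12:15–12:45, 13:30–13:45, 14:45–15:30.
Earliest such window starts at 10:30.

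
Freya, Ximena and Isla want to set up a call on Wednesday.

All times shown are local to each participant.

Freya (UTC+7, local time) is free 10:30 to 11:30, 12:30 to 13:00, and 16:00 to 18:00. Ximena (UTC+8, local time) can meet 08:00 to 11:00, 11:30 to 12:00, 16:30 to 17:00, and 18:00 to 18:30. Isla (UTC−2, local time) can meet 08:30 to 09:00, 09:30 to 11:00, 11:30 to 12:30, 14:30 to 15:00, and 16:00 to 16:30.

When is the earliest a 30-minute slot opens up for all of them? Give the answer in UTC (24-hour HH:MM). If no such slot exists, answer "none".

Freya → UTC: 03:30–04:30, 05:30–06:00, 09:00–11:00.
Ximena → UTC: 00:00–03:00, 03:30–04:00, 08:30–09:00, 10:00–10:30.
Isla → UTC: 10:30–11:00, 11:30–13:00, 13:30–14:30, 16:30–17:00, 18:00–18:30.
Freya ∩ Ximena: 03:30–04:00, 10:00–10:30.
Freya ∩ Ximena ∩ Isla: (none).
Windows ≥ 30 min: (none).

none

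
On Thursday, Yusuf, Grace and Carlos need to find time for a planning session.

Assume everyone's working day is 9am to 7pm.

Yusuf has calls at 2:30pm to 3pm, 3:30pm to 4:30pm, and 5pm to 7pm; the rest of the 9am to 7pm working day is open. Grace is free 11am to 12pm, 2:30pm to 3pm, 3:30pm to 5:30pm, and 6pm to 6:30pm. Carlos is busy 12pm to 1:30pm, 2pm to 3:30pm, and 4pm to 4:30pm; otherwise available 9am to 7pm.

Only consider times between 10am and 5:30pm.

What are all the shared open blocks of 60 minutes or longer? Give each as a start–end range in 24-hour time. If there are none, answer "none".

Yusuf free within 09:00–19:00: 09:00–14:30, 15:00–15:30, 16:30–17:00.
Carlos free within 09:00–19:00: 09:00–12:00, 13:30–14:00, 15:30–16:00, 16:30–19:00.
Yusuf ∩ Grace: 11:00–12:00, 16:30–17:00.
Yusuf ∩ Grace ∩ Carlos: 11:00–12:00, 16:30–17:00.
Restricted to 10:00–17:30: 11:00–12:00, 16:30–17:00.
Windows ≥ 60 min: 11:00–12:00.

11:00–12:00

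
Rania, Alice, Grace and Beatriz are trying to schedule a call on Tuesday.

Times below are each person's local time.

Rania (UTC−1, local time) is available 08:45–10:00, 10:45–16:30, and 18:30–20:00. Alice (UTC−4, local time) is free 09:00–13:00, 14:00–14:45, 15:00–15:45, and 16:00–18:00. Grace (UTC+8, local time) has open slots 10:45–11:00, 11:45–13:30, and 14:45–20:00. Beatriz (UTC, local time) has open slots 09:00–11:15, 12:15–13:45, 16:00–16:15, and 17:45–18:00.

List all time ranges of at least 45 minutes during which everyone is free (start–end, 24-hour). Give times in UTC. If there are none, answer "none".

Rania → UTC: 09:45–11:00, 11:45–17:30, 19:30–21:00.
Alice → UTC: 13:00–17:00, 18:00–18:45, 19:00–19:45, 20:00–22:00.
Grace → UTC: 02:45–03:00, 03:45–05:30, 06:45–12:00.
Beatriz → UTC: 09:00–11:15, 12:15–13:45, 16:00–16:15, 17:45–18:00.
Rania ∩ Alice: 13:00–17:00, 19:30–19:45, 20:00–21:00.
Rania ∩ Alice ∩ Grace: (none).
Rania ∩ Alice ∩ Grace ∩ Beatriz: (none).
Windows ≥ 45 min: (none).

none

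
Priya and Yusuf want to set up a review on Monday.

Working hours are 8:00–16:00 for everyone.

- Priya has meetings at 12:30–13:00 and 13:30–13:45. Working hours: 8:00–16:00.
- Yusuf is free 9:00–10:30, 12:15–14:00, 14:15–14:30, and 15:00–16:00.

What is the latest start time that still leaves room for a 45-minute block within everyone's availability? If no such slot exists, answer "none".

15:15

Priya free within 08:00–16:00: 08:00–12:30, 13:00–13:30, 13:45–16:00.
Priya ∩ Yusuf: 09:00–10:30, 12:15–12:30, 13:00–13:30, 13:45–14:00, 14:15–14:30, 15:00–16:00.
Windows ≥ 45 min: 09:00–10:30, 15:00–16:00.
Latest start in the last window 15:00–16:00 is 16:00 − 45 min = 15:15.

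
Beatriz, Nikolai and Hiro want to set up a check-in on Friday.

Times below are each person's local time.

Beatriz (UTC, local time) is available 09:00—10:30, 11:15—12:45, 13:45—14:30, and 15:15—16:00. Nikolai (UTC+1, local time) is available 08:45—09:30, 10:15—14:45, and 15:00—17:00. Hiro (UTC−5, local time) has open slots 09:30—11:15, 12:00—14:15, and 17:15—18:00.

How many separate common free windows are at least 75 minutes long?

Beatriz → UTC: 09:00–10:30, 11:15–12:45, 13:45–14:30, 15:15–16:00.
Nikolai → UTC: 07:45–08:30, 09:15–13:45, 14:00–16:00.
Hiro → UTC: 14:30–16:15, 17:00–19:15, 22:15–23:00.
Beatriz ∩ Nikolai: 09:15–10:30, 11:15–12:45, 14:00–14:30, 15:15–16:00.
Beatriz ∩ Nikolai ∩ Hiro: 15:15–16:00.
Windows ≥ 75 min: (none).
That's 0 windows.

0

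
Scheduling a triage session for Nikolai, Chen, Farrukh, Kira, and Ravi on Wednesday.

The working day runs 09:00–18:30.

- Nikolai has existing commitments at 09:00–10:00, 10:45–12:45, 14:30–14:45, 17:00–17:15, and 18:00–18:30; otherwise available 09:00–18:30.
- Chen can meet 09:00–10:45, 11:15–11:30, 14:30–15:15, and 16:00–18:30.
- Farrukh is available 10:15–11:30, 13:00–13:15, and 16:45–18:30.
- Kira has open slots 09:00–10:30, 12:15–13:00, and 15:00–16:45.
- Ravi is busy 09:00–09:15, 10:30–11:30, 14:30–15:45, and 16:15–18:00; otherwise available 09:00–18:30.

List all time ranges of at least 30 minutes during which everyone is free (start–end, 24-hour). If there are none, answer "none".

Nikolai free within 09:00–18:30: 10:00–10:45, 12:45–14:30, 14:45–17:00, 17:15–18:00.
Ravi free within 09:00–18:30: 09:15–10:30, 11:30–14:30, 15:45–16:15, 18:00–18:30.
Nikolai ∩ Chen: 10:00–10:45, 14:45–15:15, 16:00–17:00, 17:15–18:00.
Nikolai ∩ Chen ∩ Farrukh: 10:15–10:45, 16:45–17:00, 17:15–18:00.
Nikolai ∩ Chen ∩ Farrukh ∩ Kira: 10:15–10:30.
Nikolai ∩ Chen ∩ Farrukh ∩ Kira ∩ Ravi: 10:15–10:30.
Windows ≥ 30 min: (none).

none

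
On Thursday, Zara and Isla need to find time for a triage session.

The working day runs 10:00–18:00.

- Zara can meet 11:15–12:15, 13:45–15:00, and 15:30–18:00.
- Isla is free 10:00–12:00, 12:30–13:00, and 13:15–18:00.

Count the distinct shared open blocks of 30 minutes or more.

Zara ∩ Isla: 11:15–12:00, 13:45–15:00, 15:30–18:00.
Windows ≥ 30 min: 11:15–12:00, 13:45–15:00, 15:30–18:00.
That's 3 windows.

3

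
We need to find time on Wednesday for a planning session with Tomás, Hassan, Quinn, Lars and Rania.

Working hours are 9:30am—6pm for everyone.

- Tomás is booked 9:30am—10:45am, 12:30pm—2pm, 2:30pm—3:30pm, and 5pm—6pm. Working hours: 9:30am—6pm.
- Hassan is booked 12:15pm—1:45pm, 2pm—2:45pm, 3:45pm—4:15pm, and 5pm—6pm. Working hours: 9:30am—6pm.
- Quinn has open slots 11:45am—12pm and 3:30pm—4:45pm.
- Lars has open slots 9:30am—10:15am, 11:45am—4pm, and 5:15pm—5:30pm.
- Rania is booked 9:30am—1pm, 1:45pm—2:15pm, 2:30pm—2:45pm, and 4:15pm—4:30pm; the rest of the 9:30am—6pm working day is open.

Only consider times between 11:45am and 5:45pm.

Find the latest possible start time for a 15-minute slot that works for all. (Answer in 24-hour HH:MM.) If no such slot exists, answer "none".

15:30

Tomás free within 09:30–18:00: 10:45–12:30, 14:00–14:30, 15:30–17:00.
Hassan free within 09:30–18:00: 09:30–12:15, 13:45–14:00, 14:45–15:45, 16:15–17:00.
Rania free within 09:30–18:00: 13:00–13:45, 14:15–14:30, 14:45–16:15, 16:30–18:00.
Tomás ∩ Hassan: 10:45–12:15, 15:30–15:45, 16:15–17:00.
Tomás ∩ Hassan ∩ Quinn: 11:45–12:00, 15:30–15:45, 16:15–16:45.
Tomás ∩ Hassan ∩ Quinn ∩ Lars: 11:45–12:00, 15:30–15:45.
Tomás ∩ Hassan ∩ Quinn ∩ Lars ∩ Rania: 15:30–15:45.
Restricted to 11:45–17:45: 15:30–15:45.
Windows ≥ 15 min: 15:30–15:45.
Latest start in the last window 15:30–15:45 is 15:45 − 15 min = 15:30.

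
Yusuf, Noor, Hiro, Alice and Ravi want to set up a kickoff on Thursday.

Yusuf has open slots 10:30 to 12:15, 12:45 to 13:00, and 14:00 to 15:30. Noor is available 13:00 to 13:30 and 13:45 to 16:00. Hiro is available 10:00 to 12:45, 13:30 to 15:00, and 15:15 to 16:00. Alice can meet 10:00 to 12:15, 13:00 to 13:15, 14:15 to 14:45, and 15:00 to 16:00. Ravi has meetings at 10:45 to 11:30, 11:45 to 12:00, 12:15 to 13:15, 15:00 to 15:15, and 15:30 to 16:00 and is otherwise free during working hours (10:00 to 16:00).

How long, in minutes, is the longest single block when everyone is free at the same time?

30 minutes

Ravi free within 10:00–16:00: 10:00–10:45, 11:30–11:45, 12:00–12:15, 13:15–15:00, 15:15–15:30.
Yusuf ∩ Noor: 14:00–15:30.
Yusuf ∩ Noor ∩ Hiro: 14:00–15:00, 15:15–15:30.
Yusuf ∩ Noor ∩ Hiro ∩ Alice: 14:15–14:45, 15:15–15:30.
Yusuf ∩ Noor ∩ Hiro ∩ Alice ∩ Ravi: 14:15–14:45, 15:15–15:30.
Common window lengths: 30, 15 min; longest is 30.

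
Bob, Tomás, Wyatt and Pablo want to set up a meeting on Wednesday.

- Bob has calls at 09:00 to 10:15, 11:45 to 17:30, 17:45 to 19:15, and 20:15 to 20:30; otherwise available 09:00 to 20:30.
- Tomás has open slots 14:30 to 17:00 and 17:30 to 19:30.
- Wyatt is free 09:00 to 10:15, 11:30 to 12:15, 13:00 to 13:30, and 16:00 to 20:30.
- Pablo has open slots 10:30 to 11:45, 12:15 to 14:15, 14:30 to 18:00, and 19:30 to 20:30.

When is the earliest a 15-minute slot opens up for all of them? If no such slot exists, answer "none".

17:30

Bob free within 09:00–20:30: 10:15–11:45, 17:30–17:45, 19:15–20:15.
Bob ∩ Tomás: 17:30–17:45, 19:15–19:30.
Bob ∩ Tomás ∩ Wyatt: 17:30–17:45, 19:15–19:30.
Bob ∩ Tomás ∩ Wyatt ∩ Pablo: 17:30–17:45.
Windows ≥ 15 min: 17:30–17:45.
Earliest such window starts at 17:30.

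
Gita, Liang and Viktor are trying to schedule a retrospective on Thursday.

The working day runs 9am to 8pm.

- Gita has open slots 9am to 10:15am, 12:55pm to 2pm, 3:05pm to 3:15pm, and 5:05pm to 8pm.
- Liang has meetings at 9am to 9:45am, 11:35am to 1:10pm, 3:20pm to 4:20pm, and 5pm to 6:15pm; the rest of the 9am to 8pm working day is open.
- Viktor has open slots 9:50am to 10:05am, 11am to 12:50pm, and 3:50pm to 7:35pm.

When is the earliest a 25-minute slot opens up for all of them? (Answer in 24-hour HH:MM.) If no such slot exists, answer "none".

Liang free within 09:00–20:00: 09:45–11:35, 13:10–15:20, 16:20–17:00, 18:15–20:00.
Gita ∩ Liang: 09:45–10:15, 13:10–14:00, 15:05–15:15, 18:15–20:00.
Gita ∩ Liang ∩ Viktor: 09:50–10:05, 18:15–19:35.
Windows ≥ 25 min: 18:15–19:35.
Earliest such window starts at 18:15.

18:15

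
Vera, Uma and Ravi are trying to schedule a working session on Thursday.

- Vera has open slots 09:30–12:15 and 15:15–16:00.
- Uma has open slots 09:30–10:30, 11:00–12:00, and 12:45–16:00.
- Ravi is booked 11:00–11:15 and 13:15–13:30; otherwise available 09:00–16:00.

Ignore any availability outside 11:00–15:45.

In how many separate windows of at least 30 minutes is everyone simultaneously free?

Ravi free within 09:00–16:00: 09:00–11:00, 11:15–13:15, 13:30–16:00.
Vera ∩ Uma: 09:30–10:30, 11:00–12:00, 15:15–16:00.
Vera ∩ Uma ∩ Ravi: 09:30–10:30, 11:15–12:00, 15:15–16:00.
Restricted to 11:00–15:45: 11:15–12:00, 15:15–15:45.
Windows ≥ 30 min: 11:15–12:00, 15:15–15:45.
That's 2 windows.

2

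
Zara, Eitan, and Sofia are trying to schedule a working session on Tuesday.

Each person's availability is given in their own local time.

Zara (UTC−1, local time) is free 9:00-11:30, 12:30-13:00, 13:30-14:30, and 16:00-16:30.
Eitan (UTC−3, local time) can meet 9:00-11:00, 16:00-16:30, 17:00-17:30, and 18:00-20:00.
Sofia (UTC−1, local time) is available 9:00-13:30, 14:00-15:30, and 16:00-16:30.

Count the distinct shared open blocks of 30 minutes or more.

2

Zara → UTC: 10:00–12:30, 13:30–14:00, 14:30–15:30, 17:00–17:30.
Eitan → UTC: 12:00–14:00, 19:00–19:30, 20:00–20:30, 21:00–23:00.
Sofia → UTC: 10:00–14:30, 15:00–16:30, 17:00–17:30.
Zara ∩ Eitan: 12:00–12:30, 13:30–14:00.
Zara ∩ Eitan ∩ Sofia: 12:00–12:30, 13:30–14:00.
Windows ≥ 30 min: 12:00–12:30, 13:30–14:00.
That's 2 windows.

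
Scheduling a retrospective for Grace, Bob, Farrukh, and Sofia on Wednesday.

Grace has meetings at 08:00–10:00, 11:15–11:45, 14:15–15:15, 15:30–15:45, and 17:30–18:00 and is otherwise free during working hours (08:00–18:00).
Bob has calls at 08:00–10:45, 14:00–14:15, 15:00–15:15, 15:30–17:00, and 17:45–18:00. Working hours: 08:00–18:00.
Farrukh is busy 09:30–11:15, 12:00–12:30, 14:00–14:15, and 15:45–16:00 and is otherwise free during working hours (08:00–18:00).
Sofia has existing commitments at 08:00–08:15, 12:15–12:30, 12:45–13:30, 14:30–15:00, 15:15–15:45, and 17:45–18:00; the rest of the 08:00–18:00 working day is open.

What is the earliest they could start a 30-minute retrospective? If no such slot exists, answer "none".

13:30

Grace free within 08:00–18:00: 10:00–11:15, 11:45–14:15, 15:15–15:30, 15:45–17:30.
Bob free within 08:00–18:00: 10:45–14:00, 14:15–15:00, 15:15–15:30, 17:00–17:45.
Farrukh free within 08:00–18:00: 08:00–09:30, 11:15–12:00, 12:30–14:00, 14:15–15:45, 16:00–18:00.
Sofia free within 08:00–18:00: 08:15–12:15, 12:30–12:45, 13:30–14:30, 15:00–15:15, 15:45–17:45.
Grace ∩ Bob: 10:45–11:15, 11:45–14:00, 15:15–15:30, 17:00–17:30.
Grace ∩ Bob ∩ Farrukh: 11:45–12:00, 12:30–14:00, 15:15–15:30, 17:00–17:30.
Grace ∩ Bob ∩ Farrukh ∩ Sofia: 11:45–12:00, 12:30–12:45, 13:30–14:00, 17:00–17:30.
Windows ≥ 30 min: 13:30–14:00, 17:00–17:30.
Earliest such window starts at 13:30.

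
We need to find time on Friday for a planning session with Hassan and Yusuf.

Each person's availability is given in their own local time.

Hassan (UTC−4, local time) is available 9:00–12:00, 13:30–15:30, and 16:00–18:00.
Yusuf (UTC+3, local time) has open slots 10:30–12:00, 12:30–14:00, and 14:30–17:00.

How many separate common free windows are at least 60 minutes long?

1

Hassan → UTC: 13:00–16:00, 17:30–19:30, 20:00–22:00.
Yusuf → UTC: 07:30–09:00, 09:30–11:00, 11:30–14:00.
Hassan ∩ Yusuf: 13:00–14:00.
Windows ≥ 60 min: 13:00–14:00.
That's 1 window.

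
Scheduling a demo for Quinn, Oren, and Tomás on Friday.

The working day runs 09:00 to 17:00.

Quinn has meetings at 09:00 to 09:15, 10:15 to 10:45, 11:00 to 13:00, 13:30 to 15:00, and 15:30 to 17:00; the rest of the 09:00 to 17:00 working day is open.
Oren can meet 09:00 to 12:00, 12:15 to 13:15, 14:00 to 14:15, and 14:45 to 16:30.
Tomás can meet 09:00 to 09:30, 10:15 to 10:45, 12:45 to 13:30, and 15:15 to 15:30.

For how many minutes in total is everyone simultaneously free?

Quinn free within 09:00–17:00: 09:15–10:15, 10:45–11:00, 13:00–13:30, 15:00–15:30.
Quinn ∩ Oren: 09:15–10:15, 10:45–11:00, 13:00–13:15, 15:00–15:30.
Quinn ∩ Oren ∩ Tomás: 09:15–09:30, 13:00–13:15, 15:15–15:30.
Total common minutes: 15 + 15 + 15 = 45.

45 minutes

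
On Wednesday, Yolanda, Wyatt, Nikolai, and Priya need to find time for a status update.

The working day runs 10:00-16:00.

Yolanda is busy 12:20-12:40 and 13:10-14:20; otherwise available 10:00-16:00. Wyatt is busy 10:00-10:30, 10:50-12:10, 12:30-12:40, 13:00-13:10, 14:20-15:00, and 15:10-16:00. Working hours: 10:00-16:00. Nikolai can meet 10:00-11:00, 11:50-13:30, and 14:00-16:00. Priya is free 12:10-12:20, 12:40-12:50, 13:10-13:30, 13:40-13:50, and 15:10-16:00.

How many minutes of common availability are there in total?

20 minutes

Yolanda free within 10:00–16:00: 10:00–12:20, 12:40–13:10, 14:20–16:00.
Wyatt free within 10:00–16:00: 10:30–10:50, 12:10–12:30, 12:40–13:00, 13:10–14:20, 15:00–15:10.
Yolanda ∩ Wyatt: 10:30–10:50, 12:10–12:20, 12:40–13:00, 15:00–15:10.
Yolanda ∩ Wyatt ∩ Nikolai: 10:30–10:50, 12:10–12:20, 12:40–13:00, 15:00–15:10.
Yolanda ∩ Wyatt ∩ Nikolai ∩ Priya: 12:10–12:20, 12:40–12:50.
Total common minutes: 10 + 10 = 20.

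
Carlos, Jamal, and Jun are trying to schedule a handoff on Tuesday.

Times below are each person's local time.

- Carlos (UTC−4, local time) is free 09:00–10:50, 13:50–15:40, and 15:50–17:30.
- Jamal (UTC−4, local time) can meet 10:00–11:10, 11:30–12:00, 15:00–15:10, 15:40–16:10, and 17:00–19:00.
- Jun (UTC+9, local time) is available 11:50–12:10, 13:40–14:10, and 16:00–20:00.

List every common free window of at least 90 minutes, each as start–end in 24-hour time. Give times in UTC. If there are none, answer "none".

none

Carlos → UTC: 13:00–14:50, 17:50–19:40, 19:50–21:30.
Jamal → UTC: 14:00–15:10, 15:30–16:00, 19:00–19:10, 19:40–20:10, 21:00–23:00.
Jun → UTC: 02:50–03:10, 04:40–05:10, 07:00–11:00.
Carlos ∩ Jamal: 14:00–14:50, 19:00–19:10, 19:50–20:10, 21:00–21:30.
Carlos ∩ Jamal ∩ Jun: (none).
Windows ≥ 90 min: (none).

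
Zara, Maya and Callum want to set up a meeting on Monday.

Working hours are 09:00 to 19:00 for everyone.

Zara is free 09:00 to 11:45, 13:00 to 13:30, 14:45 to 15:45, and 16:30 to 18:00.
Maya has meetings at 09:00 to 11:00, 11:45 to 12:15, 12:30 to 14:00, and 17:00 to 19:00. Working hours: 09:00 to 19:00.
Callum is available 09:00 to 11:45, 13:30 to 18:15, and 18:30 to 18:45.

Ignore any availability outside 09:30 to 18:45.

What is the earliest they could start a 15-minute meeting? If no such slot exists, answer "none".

11:00

Maya free within 09:00–19:00: 11:00–11:45, 12:15–12:30, 14:00–17:00.
Zara ∩ Maya: 11:00–11:45, 14:45–15:45, 16:30–17:00.
Zara ∩ Maya ∩ Callum: 11:00–11:45, 14:45–15:45, 16:30–17:00.
Restricted to 09:30–18:45: 11:00–11:45, 14:45–15:45, 16:30–17:00.
Windows ≥ 15 min: 11:00–11:45, 14:45–15:45, 16:30–17:00.
Earliest such window starts at 11:00.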